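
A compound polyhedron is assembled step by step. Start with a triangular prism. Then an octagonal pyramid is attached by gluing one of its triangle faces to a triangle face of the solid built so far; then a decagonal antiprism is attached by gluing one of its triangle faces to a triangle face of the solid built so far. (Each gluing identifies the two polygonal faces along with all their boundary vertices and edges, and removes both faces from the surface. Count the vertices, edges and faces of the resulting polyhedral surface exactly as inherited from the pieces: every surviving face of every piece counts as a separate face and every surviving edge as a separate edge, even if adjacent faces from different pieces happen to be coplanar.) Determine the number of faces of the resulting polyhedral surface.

A triangular prism: V=6, E=9, F=5.
Attach an octagonal pyramid (V=9, E=16, F=9) along a 3-gon: merge 3 vertices and 3 edges, delete both glued faces → V=12, E=22, F=12.
Attach a decagonal antiprism (V=20, E=40, F=22) along a 3-gon: merge 3 vertices and 3 edges, delete both glued faces → V=29, E=59, F=32.
Check: V − E + F = 29 − 59 + 32 = 2.

32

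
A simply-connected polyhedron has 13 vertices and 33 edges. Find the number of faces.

22

Here V − E + F = 2.
F = 2 − V + E = 2 − 13 + 33 = 22.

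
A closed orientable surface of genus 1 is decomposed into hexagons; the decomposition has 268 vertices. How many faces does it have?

χ = 2 − 2·1 = 0, and every face is a hexagon so 6F = 2E.
V − E + F = 0 with E = 6F/2 gives 268 − (6/2 − 1)·F = 0, so F = 134 and E = 402.

134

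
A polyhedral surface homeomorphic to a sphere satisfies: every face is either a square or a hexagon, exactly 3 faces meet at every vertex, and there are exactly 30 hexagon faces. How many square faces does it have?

Let x be the number of squares; then F = 30 + x.
Edge–face incidences: 2E = 6·30 + 4·x = 180 + 4x.
Every vertex has degree 3, so 3V = 2E.
Euler: V − E + F = 2 ⇒ (2E)/3 − E + (30 + x) = 2.
Multiply by 6: 2·(2E) − 3·(2E) + 6·(30 + x) = 12, i.e. 180 + 6x − (180 + 4x) = 12.
Collecting terms: 2x = 12, so x = 6.
Then 2E = 180 + 4·6 = 204, so E = 102, V = 2E/3 = 68, F = 30 + 6 = 36.

6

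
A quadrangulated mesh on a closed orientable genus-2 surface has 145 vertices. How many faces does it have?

χ = 2 − 2·2 = -2, and every face is a square so 4F = 2E.
V − E + F = -2 with E = 4F/2 gives 145 − (4/2 − 1)·F = -2, so F = 147 and E = 294.

147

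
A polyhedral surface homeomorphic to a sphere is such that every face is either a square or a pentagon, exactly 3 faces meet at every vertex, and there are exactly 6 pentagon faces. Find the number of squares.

Let x be the number of squares; then F = 6 + x.
Edge–face incidences: 2E = 5·6 + 4·x = 30 + 4x.
Every vertex has degree 3, so 3V = 2E.
Euler: V − E + F = 2 ⇒ (2E)/3 − E + (6 + x) = 2.
Multiply by 6: 2·(2E) − 3·(2E) + 6·(6 + x) = 12, i.e. 36 + 6x − (30 + 4x) = 12.
Collecting terms: 2x + 6 = 12, so 2x = 6, so x = 3.
Then 2E = 30 + 4·3 = 42, so E = 21, V = 2E/3 = 14, F = 6 + 3 = 9.

3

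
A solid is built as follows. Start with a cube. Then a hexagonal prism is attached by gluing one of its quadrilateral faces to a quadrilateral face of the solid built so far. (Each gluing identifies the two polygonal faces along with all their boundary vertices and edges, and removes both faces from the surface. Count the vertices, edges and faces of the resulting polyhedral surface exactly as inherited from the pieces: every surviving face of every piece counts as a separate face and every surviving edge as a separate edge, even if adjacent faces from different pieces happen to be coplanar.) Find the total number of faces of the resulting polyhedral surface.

12

A cube: V=8, E=12, F=6.
Attach a hexagonal prism (V=12, E=18, F=8) along a 4-gon: merge 4 vertices and 4 edges, delete both glued faces → V=16, E=26, F=12.
Check: V − E + F = 16 − 26 + 12 = 2.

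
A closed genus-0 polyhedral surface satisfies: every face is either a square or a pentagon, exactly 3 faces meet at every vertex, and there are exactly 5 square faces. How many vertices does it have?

Let x be the number of pentagons; then F = 5 + x.
Edge–face incidences: 2E = 4·5 + 5·x = 20 + 5x.
Every vertex has degree 3, so 3V = 2E.
Euler: V − E + F = 2 ⇒ (2E)/3 − E + (5 + x) = 2.
Multiply by 6: 2·(2E) − 3·(2E) + 6·(5 + x) = 12, i.e. 30 + 6x − (20 + 5x) = 12.
Collecting terms: x + 10 = 12, so x = 2.
Then 2E = 20 + 5·2 = 30, so E = 15, V = 2E/3 = 10, F = 5 + 2 = 7.

10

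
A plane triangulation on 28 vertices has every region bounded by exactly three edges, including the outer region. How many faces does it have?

52

In a plane triangulation 3F = 2E and V − E + F = 2, so F = 2V − 4 = 2·28 − 4 = 52.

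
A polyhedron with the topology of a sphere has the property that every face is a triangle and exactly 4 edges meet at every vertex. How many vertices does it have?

Each face has 3 edges and each edge borders two faces, so 2E = 3F.
Each vertex has degree 4, so 4V = 2E and hence V = 3F/4.
Euler: V − E + F = 2 ⇒ (3F/4) − (3F/2) + F = 2.
Multiply by 8: (6 − 12 + 8)F = 16, i.e. 2F = 16.
So F = 8, E = 3·8/2 = 12, V = 3·8/4 = 6.

6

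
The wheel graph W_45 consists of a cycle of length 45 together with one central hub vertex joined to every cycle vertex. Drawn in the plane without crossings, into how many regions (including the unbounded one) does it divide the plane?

46

W_45 has V = 45 + 1 = 46 vertices and E = 2·45 = 90 edges.
By Euler's formula F = 2 − V + E = 2 − 46 + 90 = 46.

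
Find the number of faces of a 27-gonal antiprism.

56

An antiprism on an n-gon has two n-gon caps and 2n triangles: V = 2·27 = 54, E = 4·27 = 108, F = 2·27 + 2 = 56.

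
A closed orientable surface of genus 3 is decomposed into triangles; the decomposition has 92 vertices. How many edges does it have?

χ = 2 − 2·3 = -4, and every face is a triangle so 3F = 2E.
V − E + F = -4 with E = 3F/2 gives 92 − (3/2 − 1)·F = -4, so F = 192 and E = 288.

288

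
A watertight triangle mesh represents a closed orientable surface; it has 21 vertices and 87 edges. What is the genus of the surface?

Every face is a triangle and each edge borders two faces, so 3F = 2·87, giving F = 58.
χ = V − E + F = 21 − 87 + 58 = -8.
For a closed orientable surface χ = 2 − 2g, so g = (2 − (-8))/2 = 5.

5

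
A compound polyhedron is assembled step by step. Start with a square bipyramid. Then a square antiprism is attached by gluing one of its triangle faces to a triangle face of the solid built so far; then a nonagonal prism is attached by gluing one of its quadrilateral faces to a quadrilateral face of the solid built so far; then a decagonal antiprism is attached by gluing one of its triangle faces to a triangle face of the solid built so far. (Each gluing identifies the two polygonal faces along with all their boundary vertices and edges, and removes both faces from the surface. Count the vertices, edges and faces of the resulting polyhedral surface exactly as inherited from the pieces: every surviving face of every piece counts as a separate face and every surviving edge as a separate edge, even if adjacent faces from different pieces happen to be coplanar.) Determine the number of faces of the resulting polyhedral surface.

45

A square bipyramid: V=6, E=12, F=8.
Attach a square antiprism (V=8, E=16, F=10) along a 3-gon: merge 3 vertices and 3 edges, delete both glued faces → V=11, E=25, F=16.
Attach a nonagonal prism (V=18, E=27, F=11) along a 4-gon: merge 4 vertices and 4 edges, delete both glued faces → V=25, E=48, F=25.
Attach a decagonal antiprism (V=20, E=40, F=22) along a 3-gon: merge 3 vertices and 3 edges, delete both glued faces → V=42, E=85, F=45.
Check: V − E + F = 42 − 85 + 45 = 2.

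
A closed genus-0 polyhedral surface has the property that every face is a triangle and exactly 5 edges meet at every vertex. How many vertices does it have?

12

Each face has 3 edges and each edge borders two faces, so 2E = 3F.
Each vertex has degree 5, so 5V = 2E and hence V = 3F/5.
Euler: V − E + F = 2 ⇒ (3F/5) − (3F/2) + F = 2.
Multiply by 10: (6 − 15 + 10)F = 20, i.e. 1F = 20.
So F = 20, E = 3·20/2 = 30, V = 3·20/5 = 12.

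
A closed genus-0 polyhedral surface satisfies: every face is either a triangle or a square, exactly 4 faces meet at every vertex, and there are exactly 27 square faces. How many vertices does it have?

Let x be the number of triangles; then F = 27 + x.
Edge–face incidences: 2E = 4·27 + 3·x = 108 + 3x.
Every vertex has degree 4, so 4V = 2E.
Euler: V − E + F = 2 ⇒ (2E)/4 − E + (27 + x) = 2.
Multiply by 8: 2·(2E) − 4·(2E) + 8·(27 + x) = 16, i.e. 216 + 8x − 2·(108 + 3x) = 16.
Collecting terms: 2x = 16, so x = 8.
Then 2E = 108 + 3·8 = 132, so E = 66, V = 2E/4 = 33, F = 27 + 8 = 35.

33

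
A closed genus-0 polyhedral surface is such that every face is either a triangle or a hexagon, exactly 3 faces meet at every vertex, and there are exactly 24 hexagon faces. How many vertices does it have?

52

Let x be the number of triangles; then F = 24 + x.
Edge–face incidences: 2E = 6·24 + 3·x = 144 + 3x.
Every vertex has degree 3, so 3V = 2E.
Euler: V − E + F = 2 ⇒ (2E)/3 − E + (24 + x) = 2.
Multiply by 6: 2·(2E) − 3·(2E) + 6·(24 + x) = 12, i.e. 144 + 6x − (144 + 3x) = 12.
Collecting terms: 3x = 12, so x = 4.
Then 2E = 144 + 3·4 = 156, so E = 78, V = 2E/3 = 52, F = 24 + 4 = 28.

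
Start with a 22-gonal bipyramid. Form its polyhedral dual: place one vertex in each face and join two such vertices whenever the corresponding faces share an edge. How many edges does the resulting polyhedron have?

The base solid has V = 24, E = 66, F = 44.
The dual swaps V and F and preserves E: V′ = F = 44, E′ = E = 66, F′ = V = 24.

66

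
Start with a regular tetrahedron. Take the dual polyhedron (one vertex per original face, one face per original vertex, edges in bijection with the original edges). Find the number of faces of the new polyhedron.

The base solid has V = 4, E = 6, F = 4.
The dual swaps V and F and preserves E: V′ = F = 4, E′ = E = 6, F′ = V = 4.

4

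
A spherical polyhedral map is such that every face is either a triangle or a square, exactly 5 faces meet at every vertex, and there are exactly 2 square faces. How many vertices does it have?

16

Let x be the number of triangles; then F = 2 + x.
Edge–face incidences: 2E = 4·2 + 3·x = 8 + 3x.
Every vertex has degree 5, so 5V = 2E.
Euler: V − E + F = 2 ⇒ (2E)/5 − E + (2 + x) = 2.
Multiply by 10: 2·(2E) − 5·(2E) + 10·(2 + x) = 20, i.e. 20 + 10x − 3·(8 + 3x) = 20.
Collecting terms: x − 4 = 20, so x = 24.
Then 2E = 8 + 3·24 = 80, so E = 40, V = 2E/5 = 16, F = 2 + 24 = 26.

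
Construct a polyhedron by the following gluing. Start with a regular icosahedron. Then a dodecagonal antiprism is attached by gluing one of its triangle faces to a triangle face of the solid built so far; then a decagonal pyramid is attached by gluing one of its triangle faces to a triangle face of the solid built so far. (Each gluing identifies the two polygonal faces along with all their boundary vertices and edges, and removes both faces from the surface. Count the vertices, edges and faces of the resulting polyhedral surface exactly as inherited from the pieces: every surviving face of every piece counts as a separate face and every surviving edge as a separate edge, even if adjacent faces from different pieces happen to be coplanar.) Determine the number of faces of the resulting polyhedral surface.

A regular icosahedron: V=12, E=30, F=20.
Attach a dodecagonal antiprism (V=24, E=48, F=26) along a 3-gon: merge 3 vertices and 3 edges, delete both glued faces → V=33, E=75, F=44.
Attach a decagonal pyramid (V=11, E=20, F=11) along a 3-gon: merge 3 vertices and 3 edges, delete both glued faces → V=41, E=92, F=53.
Check: V − E + F = 41 − 92 + 53 = 2.

53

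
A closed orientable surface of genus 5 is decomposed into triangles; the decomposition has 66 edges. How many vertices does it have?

χ = 2 − 2·5 = -8, and every face is a triangle so 3F = 2E.
F = 2E/3 = 44. Then V = -8 + E − F = -8 + 66 − 44 = 14.

14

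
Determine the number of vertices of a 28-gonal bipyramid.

30

A bipyramid over an n-gon has 2n triangular faces and n + 2 vertices: V = 28 + 2 = 30, E = 3·28 = 84, F = 2·28 = 56.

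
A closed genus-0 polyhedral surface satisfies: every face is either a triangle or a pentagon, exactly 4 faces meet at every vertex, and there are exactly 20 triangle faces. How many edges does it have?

Let x be the number of pentagons; then F = 20 + x.
Edge–face incidences: 2E = 3·20 + 5·x = 60 + 5x.
Every vertex has degree 4, so 4V = 2E.
Euler: V − E + F = 2 ⇒ (2E)/4 − E + (20 + x) = 2.
Multiply by 8: 2·(2E) − 4·(2E) + 8·(20 + x) = 16, i.e. 160 + 8x − 2·(60 + 5x) = 16.
Collecting terms: −2x + 40 = 16, so −2x = −24, so x = 12.
Then 2E = 60 + 5·12 = 120, so E = 60, V = 2E/4 = 30, F = 20 + 12 = 32.

60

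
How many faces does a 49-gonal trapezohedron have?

98

The n-trapezohedron (dual of the n-antiprism) has V = 2·49 + 2 = 100, E = 4·49 = 196, F = 2·49 = 98.
Check: V − E + F = 100 − 196 + 98 = 2.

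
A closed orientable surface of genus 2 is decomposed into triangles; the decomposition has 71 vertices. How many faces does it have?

146

χ = 2 − 2·2 = -2, and every face is a triangle so 3F = 2E.
V − E + F = -2 with E = 3F/2 gives 71 − (3/2 − 1)·F = -2, so F = 146 and E = 219.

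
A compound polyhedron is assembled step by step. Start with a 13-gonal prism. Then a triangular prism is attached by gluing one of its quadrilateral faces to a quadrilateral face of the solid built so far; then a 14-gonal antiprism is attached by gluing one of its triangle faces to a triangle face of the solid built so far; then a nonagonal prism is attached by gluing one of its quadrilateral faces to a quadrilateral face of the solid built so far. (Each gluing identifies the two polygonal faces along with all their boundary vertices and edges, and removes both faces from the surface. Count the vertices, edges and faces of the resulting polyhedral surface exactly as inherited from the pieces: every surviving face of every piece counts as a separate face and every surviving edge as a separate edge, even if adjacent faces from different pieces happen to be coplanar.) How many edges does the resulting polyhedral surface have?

A 13-gonal prism: V=26, E=39, F=15.
Attach a triangular prism (V=6, E=9, F=5) along a 4-gon: merge 4 vertices and 4 edges, delete both glued faces → V=28, E=44, F=18.
Attach a 14-gonal antiprism (V=28, E=56, F=30) along a 3-gon: merge 3 vertices and 3 edges, delete both glued faces → V=53, E=97, F=46.
Attach a nonagonal prism (V=18, E=27, F=11) along a 4-gon: merge 4 vertices and 4 edges, delete both glued faces → V=67, E=120, F=55.
Check: V − E + F = 67 − 120 + 55 = 2.

120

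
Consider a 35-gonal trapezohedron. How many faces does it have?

The n-trapezohedron (dual of the n-antiprism) has V = 2·35 + 2 = 72, E = 4·35 = 140, F = 2·35 = 70.

70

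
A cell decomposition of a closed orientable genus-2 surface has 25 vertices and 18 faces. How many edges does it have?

For a closed orientable surface of genus 2, χ = 2 − 2·2 = -2.
E = V + F − (-2) = 25 + 18 − (-2) = 45.

45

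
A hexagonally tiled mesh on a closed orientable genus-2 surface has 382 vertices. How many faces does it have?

192

χ = 2 − 2·2 = -2, and every face is a hexagon so 6F = 2E.
V − E + F = -2 with E = 6F/2 gives 382 − (6/2 − 1)·F = -2, so F = 192 and E = 576.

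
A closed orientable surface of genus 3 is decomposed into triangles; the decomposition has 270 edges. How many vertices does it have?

χ = 2 − 2·3 = -4, and every face is a triangle so 3F = 2E.
F = 2E/3 = 180. Then V = -4 + E − F = -4 + 270 − 180 = 86.

86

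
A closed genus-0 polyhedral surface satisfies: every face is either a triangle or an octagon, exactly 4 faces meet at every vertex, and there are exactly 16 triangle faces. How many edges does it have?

32

Let x be the number of octagons; then F = 16 + x.
Edge–face incidences: 2E = 3·16 + 8·x = 48 + 8x.
Every vertex has degree 4, so 4V = 2E.
Euler: V − E + F = 2 ⇒ (2E)/4 − E + (16 + x) = 2.
Multiply by 8: 2·(2E) − 4·(2E) + 8·(16 + x) = 16, i.e. 128 + 8x − 2·(48 + 8x) = 16.
Collecting terms: −8x + 32 = 16, so −8x = −16, so x = 2.
Then 2E = 48 + 8·2 = 64, so E = 32, V = 2E/4 = 16, F = 16 + 2 = 18.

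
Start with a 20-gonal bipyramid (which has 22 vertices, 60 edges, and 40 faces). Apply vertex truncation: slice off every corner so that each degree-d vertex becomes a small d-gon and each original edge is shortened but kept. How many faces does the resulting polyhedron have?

Truncation replaces each original edge-end by a new vertex, so V′ = 2E = 120.
Each original edge survives, and each old vertex of degree d contributes d new edges; summing degrees gives Σd = 2E, so E′ = E + 2E = 3E = 180.
Each original face survives and each original vertex becomes one new face: F′ = F + V = 62.

62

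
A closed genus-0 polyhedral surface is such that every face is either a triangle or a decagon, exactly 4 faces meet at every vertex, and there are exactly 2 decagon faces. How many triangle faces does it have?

20

Let x be the number of triangles; then F = 2 + x.
Edge–face incidences: 2E = 10·2 + 3·x = 20 + 3x.
Every vertex has degree 4, so 4V = 2E.
Euler: V − E + F = 2 ⇒ (2E)/4 − E + (2 + x) = 2.
Multiply by 8: 2·(2E) − 4·(2E) + 8·(2 + x) = 16, i.e. 16 + 8x − 2·(20 + 3x) = 16.
Collecting terms: 2x − 24 = 16, so 2x = 40, so x = 20.
Then 2E = 20 + 3·20 = 80, so E = 40, V = 2E/4 = 20, F = 2 + 20 = 22.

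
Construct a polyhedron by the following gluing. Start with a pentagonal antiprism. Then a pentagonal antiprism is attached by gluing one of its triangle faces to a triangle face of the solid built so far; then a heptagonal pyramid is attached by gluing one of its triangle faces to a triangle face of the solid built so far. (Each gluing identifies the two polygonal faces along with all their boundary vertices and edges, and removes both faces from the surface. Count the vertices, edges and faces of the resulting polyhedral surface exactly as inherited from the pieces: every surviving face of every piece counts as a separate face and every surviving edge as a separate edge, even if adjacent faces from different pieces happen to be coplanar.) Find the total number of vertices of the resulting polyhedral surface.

22

A pentagonal antiprism: V=10, E=20, F=12.
Attach a pentagonal antiprism (V=10, E=20, F=12) along a 3-gon: merge 3 vertices and 3 edges, delete both glued faces → V=17, E=37, F=22.
Attach a heptagonal pyramid (V=8, E=14, F=8) along a 3-gon: merge 3 vertices and 3 edges, delete both glued faces → V=22, E=48, F=28.
Check: V − E + F = 22 − 48 + 28 = 2.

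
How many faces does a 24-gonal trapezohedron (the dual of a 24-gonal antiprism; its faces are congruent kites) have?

48

The n-trapezohedron (dual of the n-antiprism) has V = 2·24 + 2 = 50, E = 4·24 = 96, F = 2·24 = 48.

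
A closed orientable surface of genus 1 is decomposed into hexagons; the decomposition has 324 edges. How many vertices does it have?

216

χ = 2 − 2·1 = 0, and every face is a hexagon so 6F = 2E.
F = 2E/6 = 108. Then V = 0 + E − F = 0 + 324 − 108 = 216.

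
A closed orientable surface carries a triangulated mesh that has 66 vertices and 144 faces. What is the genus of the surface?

4

Every face is a triangle, so 2E = 3·144 = 432, giving E = 216.
χ = V − E + F = 66 − 216 + 144 = -6.
For a closed orientable surface χ = 2 − 2g, so g = (2 − (-6))/2 = 4.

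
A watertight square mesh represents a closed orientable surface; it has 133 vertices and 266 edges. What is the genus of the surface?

1

Every face is a square and each edge borders two faces, so 4F = 2·266, giving F = 133.
χ = V − E + F = 133 − 266 + 133 = 0.
For a closed orientable surface χ = 2 − 2g, so g = (2 − (0))/2 = 1.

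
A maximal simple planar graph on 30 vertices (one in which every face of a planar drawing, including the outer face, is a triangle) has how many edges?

In a plane triangulation 3F = 2E and V − E + F = 2, so E = 3V − 6 = 3·30 − 6 = 84.

84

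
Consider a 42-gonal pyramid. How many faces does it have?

43

A pyramid on an n-gon base has one n-gon and n triangles: V = 42 + 1 = 43, E = 2·42 = 84, F = 42 + 1 = 43.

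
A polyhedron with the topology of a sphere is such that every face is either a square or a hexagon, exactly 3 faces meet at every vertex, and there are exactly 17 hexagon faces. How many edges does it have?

Let x be the number of squares; then F = 17 + x.
Edge–face incidences: 2E = 6·17 + 4·x = 102 + 4x.
Every vertex has degree 3, so 3V = 2E.
Euler: V − E + F = 2 ⇒ (2E)/3 − E + (17 + x) = 2.
Multiply by 6: 2·(2E) − 3·(2E) + 6·(17 + x) = 12, i.e. 102 + 6x − (102 + 4x) = 12.
Collecting terms: 2x = 12, so x = 6.
Then 2E = 102 + 4·6 = 126, so E = 63, V = 2E/3 = 42, F = 17 + 6 = 23.

63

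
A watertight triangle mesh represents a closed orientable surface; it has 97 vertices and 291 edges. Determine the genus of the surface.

1

Every face is a triangle and each edge borders two faces, so 3F = 2·291, giving F = 194.
χ = V − E + F = 97 − 291 + 194 = 0.
For a closed orientable surface χ = 2 − 2g, so g = (2 − (0))/2 = 1.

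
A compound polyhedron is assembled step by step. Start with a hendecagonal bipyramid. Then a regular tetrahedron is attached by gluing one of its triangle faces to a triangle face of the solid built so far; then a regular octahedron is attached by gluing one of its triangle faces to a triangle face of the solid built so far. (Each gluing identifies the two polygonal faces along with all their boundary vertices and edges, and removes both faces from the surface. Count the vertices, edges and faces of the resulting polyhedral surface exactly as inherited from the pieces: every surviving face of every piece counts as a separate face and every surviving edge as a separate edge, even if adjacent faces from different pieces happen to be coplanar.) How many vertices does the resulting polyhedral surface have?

A hendecagonal bipyramid: V=13, E=33, F=22.
Attach a regular tetrahedron (V=4, E=6, F=4) along a 3-gon: merge 3 vertices and 3 edges, delete both glued faces → V=14, E=36, F=24.
Attach a regular octahedron (V=6, E=12, F=8) along a 3-gon: merge 3 vertices and 3 edges, delete both glued faces → V=17, E=45, F=30.
Check: V − E + F = 17 − 45 + 30 = 2.

17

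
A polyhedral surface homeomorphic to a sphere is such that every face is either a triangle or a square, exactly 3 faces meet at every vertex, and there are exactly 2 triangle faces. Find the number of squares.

3

Let x be the number of squares; then F = 2 + x.
Edge–face incidences: 2E = 3·2 + 4·x = 6 + 4x.
Every vertex has degree 3, so 3V = 2E.
Euler: V − E + F = 2 ⇒ (2E)/3 − E + (2 + x) = 2.
Multiply by 6: 2·(2E) − 3·(2E) + 6·(2 + x) = 12, i.e. 12 + 6x − (6 + 4x) = 12.
Collecting terms: 2x + 6 = 12, so 2x = 6, so x = 3.
Then 2E = 6 + 4·3 = 18, so E = 9, V = 2E/3 = 6, F = 2 + 3 = 5.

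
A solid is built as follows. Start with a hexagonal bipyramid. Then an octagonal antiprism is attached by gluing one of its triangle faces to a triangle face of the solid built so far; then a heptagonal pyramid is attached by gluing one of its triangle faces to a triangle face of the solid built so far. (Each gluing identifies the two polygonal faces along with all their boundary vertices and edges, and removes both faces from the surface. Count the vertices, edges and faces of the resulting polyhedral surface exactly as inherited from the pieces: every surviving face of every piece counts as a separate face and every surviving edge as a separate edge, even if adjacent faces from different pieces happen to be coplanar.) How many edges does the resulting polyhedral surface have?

58

A hexagonal bipyramid: V=8, E=18, F=12.
Attach an octagonal antiprism (V=16, E=32, F=18) along a 3-gon: merge 3 vertices and 3 edges, delete both glued faces → V=21, E=47, F=28.
Attach a heptagonal pyramid (V=8, E=14, F=8) along a 3-gon: merge 3 vertices and 3 edges, delete both glued faces → V=26, E=58, F=34.
Check: V − E + F = 26 − 58 + 34 = 2.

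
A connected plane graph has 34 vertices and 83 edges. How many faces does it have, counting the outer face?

Euler's formula for a connected plane graph: V − E + F = 2, so F = 2 − 34 + 83 = 51.

51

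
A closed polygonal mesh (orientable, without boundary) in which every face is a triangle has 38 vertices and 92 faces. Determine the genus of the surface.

Every face is a triangle, so 2E = 3·92 = 276, giving E = 138.
χ = V − E + F = 38 − 138 + 92 = -8.
For a closed orientable surface χ = 2 − 2g, so g = (2 − (-8))/2 = 5.

5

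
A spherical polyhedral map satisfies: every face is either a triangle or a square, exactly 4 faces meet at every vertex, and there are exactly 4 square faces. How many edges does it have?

Let x be the number of triangles; then F = 4 + x.
Edge–face incidences: 2E = 4·4 + 3·x = 16 + 3x.
Every vertex has degree 4, so 4V = 2E.
Euler: V − E + F = 2 ⇒ (2E)/4 − E + (4 + x) = 2.
Multiply by 8: 2·(2E) − 4·(2E) + 8·(4 + x) = 16, i.e. 32 + 8x − 2·(16 + 3x) = 16.
Collecting terms: 2x = 16, so x = 8.
Then 2E = 16 + 3·8 = 40, so E = 20, V = 2E/4 = 10, F = 4 + 8 = 12.

20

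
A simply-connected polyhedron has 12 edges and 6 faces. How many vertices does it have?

8

Here V − E + F = 2.
V = 2 + E − F = 2 + 12 − 6 = 8.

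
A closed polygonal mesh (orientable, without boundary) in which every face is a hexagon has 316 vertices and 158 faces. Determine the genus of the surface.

1

Every face is a hexagon, so 2E = 6·158 = 948, giving E = 474.
χ = V − E + F = 316 − 474 + 158 = 0.
For a closed orientable surface χ = 2 − 2g, so g = (2 − (0))/2 = 1.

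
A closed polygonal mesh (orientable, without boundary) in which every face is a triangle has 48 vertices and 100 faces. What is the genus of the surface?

Every face is a triangle, so 2E = 3·100 = 300, giving E = 150.
χ = V − E + F = 48 − 150 + 100 = -2.
For a closed orientable surface χ = 2 − 2g, so g = (2 − (-2))/2 = 2.

2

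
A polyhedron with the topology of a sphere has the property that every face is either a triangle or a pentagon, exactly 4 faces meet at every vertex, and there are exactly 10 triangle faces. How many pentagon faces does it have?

2

Let x be the number of pentagons; then F = 10 + x.
Edge–face incidences: 2E = 3·10 + 5·x = 30 + 5x.
Every vertex has degree 4, so 4V = 2E.
Euler: V − E + F = 2 ⇒ (2E)/4 − E + (10 + x) = 2.
Multiply by 8: 2·(2E) − 4·(2E) + 8·(10 + x) = 16, i.e. 80 + 8x − 2·(30 + 5x) = 16.
Collecting terms: −2x + 20 = 16, so −2x = −4, so x = 2.
Then 2E = 30 + 5·2 = 40, so E = 20, V = 2E/4 = 10, F = 10 + 2 = 12.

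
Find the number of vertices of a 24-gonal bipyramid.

26

A bipyramid over an n-gon has 2n triangular faces and n + 2 vertices: V = 24 + 2 = 26, E = 3·24 = 72, F = 2·24 = 48.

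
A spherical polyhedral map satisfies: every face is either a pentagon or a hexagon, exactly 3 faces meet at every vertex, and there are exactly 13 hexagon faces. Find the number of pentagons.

Let x be the number of pentagons; then F = 13 + x.
Edge–face incidences: 2E = 6·13 + 5·x = 78 + 5x.
Every vertex has degree 3, so 3V = 2E.
Euler: V − E + F = 2 ⇒ (2E)/3 − E + (13 + x) = 2.
Multiply by 6: 2·(2E) − 3·(2E) + 6·(13 + x) = 12, i.e. 78 + 6x − (78 + 5x) = 12.
Collecting terms: x = 12.
Then 2E = 78 + 5·12 = 138, so E = 69, V = 2E/3 = 46, F = 13 + 12 = 25.

12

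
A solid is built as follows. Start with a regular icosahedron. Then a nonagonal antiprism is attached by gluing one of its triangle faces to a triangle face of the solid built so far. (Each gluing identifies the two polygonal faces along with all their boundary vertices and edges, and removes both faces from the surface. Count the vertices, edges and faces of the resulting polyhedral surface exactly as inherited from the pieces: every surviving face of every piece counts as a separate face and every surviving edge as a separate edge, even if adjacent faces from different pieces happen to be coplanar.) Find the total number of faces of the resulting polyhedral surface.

38

A regular icosahedron: V=12, E=30, F=20.
Attach a nonagonal antiprism (V=18, E=36, F=20) along a 3-gon: merge 3 vertices and 3 edges, delete both glued faces → V=27, E=63, F=38.
Check: V − E + F = 27 − 63 + 38 = 2.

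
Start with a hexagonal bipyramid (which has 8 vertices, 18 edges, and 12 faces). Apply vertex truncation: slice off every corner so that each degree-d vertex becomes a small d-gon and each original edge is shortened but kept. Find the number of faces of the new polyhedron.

Truncation replaces each original edge-end by a new vertex, so V′ = 2E = 36.
Each original edge survives, and each old vertex of degree d contributes d new edges; summing degrees gives Σd = 2E, so E′ = E + 2E = 3E = 54.
Each original face survives and each original vertex becomes one new face: F′ = F + V = 20.

20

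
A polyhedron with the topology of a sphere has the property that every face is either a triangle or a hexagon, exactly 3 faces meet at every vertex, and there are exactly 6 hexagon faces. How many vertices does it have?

16

Let x be the number of triangles; then F = 6 + x.
Edge–face incidences: 2E = 6·6 + 3·x = 36 + 3x.
Every vertex has degree 3, so 3V = 2E.
Euler: V − E + F = 2 ⇒ (2E)/3 − E + (6 + x) = 2.
Multiply by 6: 2·(2E) − 3·(2E) + 6·(6 + x) = 12, i.e. 36 + 6x − (36 + 3x) = 12.
Collecting terms: 3x = 12, so x = 4.
Then 2E = 36 + 3·4 = 48, so E = 24, V = 2E/3 = 16, F = 6 + 4 = 10.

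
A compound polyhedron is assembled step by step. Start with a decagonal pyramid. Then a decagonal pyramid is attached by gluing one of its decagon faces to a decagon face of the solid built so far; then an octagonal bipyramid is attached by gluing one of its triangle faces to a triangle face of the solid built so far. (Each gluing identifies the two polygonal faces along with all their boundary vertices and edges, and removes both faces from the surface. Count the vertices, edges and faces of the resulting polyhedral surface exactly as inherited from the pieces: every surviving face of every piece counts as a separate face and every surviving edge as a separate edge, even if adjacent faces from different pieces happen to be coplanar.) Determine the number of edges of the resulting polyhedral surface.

A decagonal pyramid: V=11, E=20, F=11.
Attach a decagonal pyramid (V=11, E=20, F=11) along a 10-gon: merge 10 vertices and 10 edges, delete both glued faces → V=12, E=30, F=20.
Attach an octagonal bipyramid (V=10, E=24, F=16) along a 3-gon: merge 3 vertices and 3 edges, delete both glued faces → V=19, E=51, F=34.
Check: V − E + F = 19 − 51 + 34 = 2.

51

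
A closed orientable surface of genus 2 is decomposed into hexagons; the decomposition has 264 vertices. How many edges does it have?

χ = 2 − 2·2 = -2, and every face is a hexagon so 6F = 2E.
V − E + F = -2 with E = 6F/2 gives 264 − (6/2 − 1)·F = -2, so F = 133 and E = 399.

399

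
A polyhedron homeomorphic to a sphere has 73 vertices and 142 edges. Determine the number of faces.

71

Here V − E + F = 2.
F = 2 − V + E = 2 − 73 + 142 = 71.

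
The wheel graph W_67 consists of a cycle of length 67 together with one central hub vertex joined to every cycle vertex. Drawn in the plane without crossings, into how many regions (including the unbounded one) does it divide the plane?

68

W_67 has V = 67 + 1 = 68 vertices and E = 2·67 = 134 edges.
By Euler's formula F = 2 − V + E = 2 − 68 + 134 = 68.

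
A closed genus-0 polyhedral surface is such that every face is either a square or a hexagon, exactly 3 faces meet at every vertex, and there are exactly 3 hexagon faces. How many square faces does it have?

Let x be the number of squares; then F = 3 + x.
Edge–face incidences: 2E = 6·3 + 4·x = 18 + 4x.
Every vertex has degree 3, so 3V = 2E.
Euler: V − E + F = 2 ⇒ (2E)/3 − E + (3 + x) = 2.
Multiply by 6: 2·(2E) − 3·(2E) + 6·(3 + x) = 12, i.e. 18 + 6x − (18 + 4x) = 12.
Collecting terms: 2x = 12, so x = 6.
Then 2E = 18 + 4·6 = 42, so E = 21, V = 2E/3 = 14, F = 3 + 6 = 9.

6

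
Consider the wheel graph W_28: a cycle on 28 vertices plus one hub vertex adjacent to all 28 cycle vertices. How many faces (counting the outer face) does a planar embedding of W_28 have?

W_28 has V = 28 + 1 = 29 vertices and E = 2·28 = 56 edges.
By Euler's formula F = 2 − V + E = 2 − 29 + 56 = 29.

29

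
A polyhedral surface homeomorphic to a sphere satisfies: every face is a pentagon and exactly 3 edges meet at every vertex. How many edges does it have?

Each face has 5 edges and each edge borders two faces, so 2E = 5F.
Each vertex has degree 3, so 3V = 2E and hence V = 5F/3.
Euler: V − E + F = 2 ⇒ (5F/3) − (5F/2) + F = 2.
Multiply by 6: (10 − 15 + 6)F = 12, i.e. 1F = 12.
So F = 12, E = 5·12/2 = 30, V = 5·12/3 = 20.

30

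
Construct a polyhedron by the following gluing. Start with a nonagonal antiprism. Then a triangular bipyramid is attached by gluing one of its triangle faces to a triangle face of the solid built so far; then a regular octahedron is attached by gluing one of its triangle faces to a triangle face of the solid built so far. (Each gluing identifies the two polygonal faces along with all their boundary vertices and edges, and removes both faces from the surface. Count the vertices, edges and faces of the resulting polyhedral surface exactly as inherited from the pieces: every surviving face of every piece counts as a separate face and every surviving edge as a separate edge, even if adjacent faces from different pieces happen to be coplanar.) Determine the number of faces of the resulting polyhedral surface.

A nonagonal antiprism: V=18, E=36, F=20.
Attach a triangular bipyramid (V=5, E=9, F=6) along a 3-gon: merge 3 vertices and 3 edges, delete both glued faces → V=20, E=42, F=24.
Attach a regular octahedron (V=6, E=12, F=8) along a 3-gon: merge 3 vertices and 3 edges, delete both glued faces → V=23, E=51, F=30.
Check: V − E + F = 23 − 51 + 30 = 2.

30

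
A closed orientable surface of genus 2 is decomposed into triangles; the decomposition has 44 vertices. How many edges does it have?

138

χ = 2 − 2·2 = -2, and every face is a triangle so 3F = 2E.
V − E + F = -2 with E = 3F/2 gives 44 − (3/2 − 1)·F = -2, so F = 92 and E = 138.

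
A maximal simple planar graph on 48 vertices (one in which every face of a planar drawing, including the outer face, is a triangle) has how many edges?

138

In a plane triangulation 3F = 2E and V − E + F = 2, so E = 3V − 6 = 3·48 − 6 = 138.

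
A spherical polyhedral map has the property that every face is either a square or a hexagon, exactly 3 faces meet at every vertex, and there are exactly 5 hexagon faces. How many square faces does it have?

6

Let x be the number of squares; then F = 5 + x.
Edge–face incidences: 2E = 6·5 + 4·x = 30 + 4x.
Every vertex has degree 3, so 3V = 2E.
Euler: V − E + F = 2 ⇒ (2E)/3 − E + (5 + x) = 2.
Multiply by 6: 2·(2E) − 3·(2E) + 6·(5 + x) = 12, i.e. 30 + 6x − (30 + 4x) = 12.
Collecting terms: 2x = 12, so x = 6.
Then 2E = 30 + 4·6 = 54, so E = 27, V = 2E/3 = 18, F = 5 + 6 = 11.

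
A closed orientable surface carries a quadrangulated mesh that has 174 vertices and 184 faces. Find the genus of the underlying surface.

6

Every face is a square, so 2E = 4·184 = 736, giving E = 368.
χ = V − E + F = 174 − 368 + 184 = -10.
For a closed orientable surface χ = 2 − 2g, so g = (2 − (-10))/2 = 6.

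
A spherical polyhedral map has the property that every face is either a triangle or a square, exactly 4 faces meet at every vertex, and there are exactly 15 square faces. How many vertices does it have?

21

Let x be the number of triangles; then F = 15 + x.
Edge–face incidences: 2E = 4·15 + 3·x = 60 + 3x.
Every vertex has degree 4, so 4V = 2E.
Euler: V − E + F = 2 ⇒ (2E)/4 − E + (15 + x) = 2.
Multiply by 8: 2·(2E) − 4·(2E) + 8·(15 + x) = 16, i.e. 120 + 8x − 2·(60 + 3x) = 16.
Collecting terms: 2x = 16, so x = 8.
Then 2E = 60 + 3·8 = 84, so E = 42, V = 2E/4 = 21, F = 15 + 8 = 23.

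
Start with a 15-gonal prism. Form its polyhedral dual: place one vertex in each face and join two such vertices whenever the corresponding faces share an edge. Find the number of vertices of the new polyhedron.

The base solid has V = 30, E = 45, F = 17.
The dual swaps V and F and preserves E: V′ = F = 17, E′ = E = 45, F′ = V = 30.

17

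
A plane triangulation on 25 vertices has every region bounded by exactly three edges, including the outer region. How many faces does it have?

46

In a plane triangulation 3F = 2E and V − E + F = 2, so F = 2V − 4 = 2·25 − 4 = 46.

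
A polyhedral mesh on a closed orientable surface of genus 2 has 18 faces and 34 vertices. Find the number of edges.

54

For a closed orientable surface of genus 2, χ = 2 − 2·2 = -2.
E = V + F − (-2) = 34 + 18 − (-2) = 54.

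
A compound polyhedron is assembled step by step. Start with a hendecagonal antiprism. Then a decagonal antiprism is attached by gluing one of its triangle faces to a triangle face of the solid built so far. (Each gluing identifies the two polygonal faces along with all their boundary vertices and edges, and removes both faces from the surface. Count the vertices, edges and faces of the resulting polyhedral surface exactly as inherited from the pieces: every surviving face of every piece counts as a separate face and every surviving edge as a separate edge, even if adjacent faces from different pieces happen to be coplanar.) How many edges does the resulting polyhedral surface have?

A hendecagonal antiprism: V=22, E=44, F=24.
Attach a decagonal antiprism (V=20, E=40, F=22) along a 3-gon: merge 3 vertices and 3 edges, delete both glued faces → V=39, E=81, F=44.
Check: V − E + F = 39 − 81 + 44 = 2.

81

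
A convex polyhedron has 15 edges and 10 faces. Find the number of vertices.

7

Here V − E + F = 2.
V = 2 + E − F = 2 + 15 − 10 = 7.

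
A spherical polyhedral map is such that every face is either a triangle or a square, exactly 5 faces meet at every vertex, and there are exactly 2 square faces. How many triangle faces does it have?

24

Let x be the number of triangles; then F = 2 + x.
Edge–face incidences: 2E = 4·2 + 3·x = 8 + 3x.
Every vertex has degree 5, so 5V = 2E.
Euler: V − E + F = 2 ⇒ (2E)/5 − E + (2 + x) = 2.
Multiply by 10: 2·(2E) − 5·(2E) + 10·(2 + x) = 20, i.e. 20 + 10x − 3·(8 + 3x) = 20.
Collecting terms: x − 4 = 20, so x = 24.
Then 2E = 8 + 3·24 = 80, so E = 40, V = 2E/5 = 16, F = 2 + 24 = 26.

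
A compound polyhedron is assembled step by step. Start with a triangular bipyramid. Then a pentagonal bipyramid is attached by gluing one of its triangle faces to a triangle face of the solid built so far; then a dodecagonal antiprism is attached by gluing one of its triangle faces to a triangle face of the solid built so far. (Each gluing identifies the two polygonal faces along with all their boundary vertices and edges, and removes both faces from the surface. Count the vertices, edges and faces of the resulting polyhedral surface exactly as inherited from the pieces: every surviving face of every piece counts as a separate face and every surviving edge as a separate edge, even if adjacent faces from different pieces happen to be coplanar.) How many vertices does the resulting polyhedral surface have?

A triangular bipyramid: V=5, E=9, F=6.
Attach a pentagonal bipyramid (V=7, E=15, F=10) along a 3-gon: merge 3 vertices and 3 edges, delete both glued faces → V=9, E=21, F=14.
Attach a dodecagonal antiprism (V=24, E=48, F=26) along a 3-gon: merge 3 vertices and 3 edges, delete both glued faces → V=30, E=66, F=38.
Check: V − E + F = 30 − 66 + 38 = 2.

30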